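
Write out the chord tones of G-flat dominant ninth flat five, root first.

G-flat dominant ninth flat five: dominant ninth flat five on G-flat.
Root: G-flat
Major 3rd (3rd): B-flat
Diminished 5th (5th): D-double-flat
Minor 7th (7th): F-flat
Major 9th (9th): A-flat

G-flat, B-flat, D-double-flat, F-flat, A-flat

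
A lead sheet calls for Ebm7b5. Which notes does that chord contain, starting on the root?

Ebm7b5 is a half-diminished seventh built on Eb.
- root: Eb
- minor 3rd: Gb
- diminished 5th: Bbb
- minor 7th: Db

Eb  Gb  Bbb  Db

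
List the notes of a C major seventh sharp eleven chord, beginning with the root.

Root C, quality major seventh sharp eleven:
C — root
E — major 3rd
G — perfect 5th
B — major 7th
F-sharp — augmented 11th

C – E – G – B – F-sharp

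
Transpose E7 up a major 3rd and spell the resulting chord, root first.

G#, B#, D#, F#

Transposed root: E → G# (major 3rd up). So we spell G# dominant seventh:
Root: G#
Major 3rd (3rd): B#
Perfect 5th (5th): D#
Minor 7th (7th): F#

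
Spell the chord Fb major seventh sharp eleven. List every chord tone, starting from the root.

Fb major seventh sharp eleven: major seventh sharp eleven on F♭.
F♭ — root
A♭ — major 3rd
C♭ — perfect 5th
E♭ — major 7th
B♭ — augmented 11th

F♭, A♭, C♭, E♭, B♭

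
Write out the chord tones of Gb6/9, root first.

Gb, Bb, Db, Eb, Ab

Gb6/9 is a six-nine built on Gb.
Gb — root
Bb — major 3rd
Db — perfect 5th
Eb — major 6th
Ab — major 9th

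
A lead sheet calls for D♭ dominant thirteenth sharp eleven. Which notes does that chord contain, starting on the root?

D-flat, F, A-flat, C-flat, E-flat, G, B-flat

D♭ dominant thirteenth sharp eleven: dominant thirteenth sharp eleven on D-flat.
Root: D-flat
Major 3rd (3rd): F
Perfect 5th (5th): A-flat
Minor 7th (7th): C-flat
Major 9th (9th): E-flat
Augmented 11th (11th): G
Major 13th (13th): B-flat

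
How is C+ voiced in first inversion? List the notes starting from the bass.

In root position, C+ is C–E–G♯.
First inversion puts the third (E) in the bass.

E, G♯, C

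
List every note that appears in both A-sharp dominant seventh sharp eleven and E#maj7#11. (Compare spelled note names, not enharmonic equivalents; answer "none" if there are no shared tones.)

A-sharp dominant seventh sharp eleven: A♯ C𝄪 E♯ G♯ D𝄪
E#maj7#11: E♯ G𝄪 B♯ D𝄪 A𝄪
Common to both → E♯, D𝄪.

E♯ – D𝄪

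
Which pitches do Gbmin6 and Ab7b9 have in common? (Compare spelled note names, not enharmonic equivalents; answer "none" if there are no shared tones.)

Gb, Bbb, Eb

Gbmin6 = Gb, Bbb, Db, Eb.
Ab7b9 = Ab, C, Eb, Gb, Bbb.
Shared: Gb, Bbb, Eb.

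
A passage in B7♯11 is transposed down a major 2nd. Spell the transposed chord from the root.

B down a major 2nd → A. New chord: A dominant seventh sharp eleven.
Root: A
Major 3rd (3rd): C#
Perfect 5th (5th): E
Minor 7th (7th): G
Augmented 11th (11th): D#

A, C#, E, G, D#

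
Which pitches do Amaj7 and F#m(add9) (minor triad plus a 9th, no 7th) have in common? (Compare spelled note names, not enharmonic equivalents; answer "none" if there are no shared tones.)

Amaj7 = A, C#, E, G#.
F#m(add9) = F#, A, C#, G#.
Shared: A, C#, G#.

A, C#, G#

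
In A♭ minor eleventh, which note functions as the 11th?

D-flat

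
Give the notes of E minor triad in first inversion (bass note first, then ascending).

G, B, E

E minor triad = E–G–B; first inversion → third (G) lowest.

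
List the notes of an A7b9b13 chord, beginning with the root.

A7b9b13: dominant seventh flat nine flat thirteen on A.
- root: A
- major 3rd: C#
- perfect 5th: E
- minor 7th: G
- minor 9th: Bb
- minor 13th: F

A  C#  E  G  Bb  F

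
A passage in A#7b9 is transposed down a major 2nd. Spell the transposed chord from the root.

G♯ B♯ D♯ F♯ A

A♯ down a major 2nd → G♯. New chord: G♯ dominant seventh flat nine.
- root: G♯
- major 3rd: B♯
- perfect 5th: D♯
- minor 7th: F♯
- minor 9th: A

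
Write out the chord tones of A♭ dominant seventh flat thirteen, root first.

Ab  C  Eb  Gb  Fb

A♭ dominant seventh flat thirteen: dominant seventh flat thirteen on Ab.
Ab — root
C — major 3rd
Eb — perfect 5th
Gb — minor 7th
Fb — minor 13th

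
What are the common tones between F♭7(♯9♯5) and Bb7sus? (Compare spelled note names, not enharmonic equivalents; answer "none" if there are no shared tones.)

Ab

F♭7(♯9♯5): Fb Ab C Ebb G
Bb7sus: Bb Eb F Ab
Common to both → Ab.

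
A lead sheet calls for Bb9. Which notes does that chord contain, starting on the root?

B♭, D, F, A♭, C

Bb9 is a dominant ninth built on B♭.
B♭ — root
D — major 3rd
F — perfect 5th
A♭ — minor 7th
C — major 9th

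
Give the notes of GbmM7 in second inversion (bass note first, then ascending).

GbmM7 = Gb–Bbb–Db–F; second inversion → fifth (Db) lowest.

Db, F, Gb, Bbb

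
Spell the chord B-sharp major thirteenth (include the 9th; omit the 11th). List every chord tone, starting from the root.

B-sharp D-double-sharp F-double-sharp A-double-sharp C-double-sharp G-double-sharp

B-sharp major thirteenth is a major thirteenth built on B-sharp.
B-sharp — root
D-double-sharp — major 3rd
F-double-sharp — perfect 5th
A-double-sharp — major 7th
C-double-sharp — major 9th
G-double-sharp — major 13th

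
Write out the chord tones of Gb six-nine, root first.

Root G-flat, quality six-nine:
G-flat — root
B-flat — major 3rd
D-flat — perfect 5th
E-flat — major 6th
A-flat — major 9th

G-flat  B-flat  D-flat  E-flat  A-flat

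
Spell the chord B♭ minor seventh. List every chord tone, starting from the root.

B-flat, D-flat, F, A-flat

B♭ minor seventh is a minor seventh built on B-flat.
Root: B-flat
Minor 3rd (3rd): D-flat
Perfect 5th (5th): F
Minor 7th (7th): A-flat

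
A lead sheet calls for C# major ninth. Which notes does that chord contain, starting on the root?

C# major ninth: major ninth on C#.
C# — root
E# — major 3rd
G# — perfect 5th
B# — major 7th
D# — major 9th

C# E# G# B# D#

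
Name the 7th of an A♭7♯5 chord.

Gb

A♭7♯5 is built on Ab; its 7th is a minor 7th above the root.
A seventh above A uses the letter G, and the minor 7th above Ab is Gb.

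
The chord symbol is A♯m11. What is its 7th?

G#

Root of A♯m11 = A#. The 7th is a minor 7th: A# up a minor 7th → G#.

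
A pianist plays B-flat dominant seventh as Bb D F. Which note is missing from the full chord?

The full B-flat dominant seventh chord is Bb, D, F, Ab.
Comparing with the voicing, the minor 7th (7th) — Ab — is absent.

Ab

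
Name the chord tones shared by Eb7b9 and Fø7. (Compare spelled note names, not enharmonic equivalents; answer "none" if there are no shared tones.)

E♭

Eb7b9 = E♭, G, B♭, D♭, F♭.
Fø7 = F, A♭, C♭, E♭.
Shared: E♭.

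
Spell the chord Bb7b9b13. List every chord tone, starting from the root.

Bb – D – F – Ab – Cb – Gb

Bb7b9b13 is a dominant seventh flat nine flat thirteen built on Bb.
Root: Bb
Major 3rd (3rd): D
Perfect 5th (5th): F
Minor 7th (7th): Ab
Minor 9th (9th): Cb
Minor 13th (13th): Gb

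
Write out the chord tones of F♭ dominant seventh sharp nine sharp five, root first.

Fb Ab C Ebb G

Root Fb, quality dominant seventh sharp nine sharp five:
Root: Fb
Major 3rd (3rd): Ab
Augmented 5th (5th): C
Minor 7th (7th): Ebb
Augmented 9th (9th): G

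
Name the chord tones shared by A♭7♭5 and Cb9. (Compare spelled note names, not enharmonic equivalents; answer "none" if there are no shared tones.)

Gb

A♭7♭5 = Ab, C, Ebb, Gb.
Cb9 = Cb, Eb, Gb, Bbb, Db.
Shared: Gb.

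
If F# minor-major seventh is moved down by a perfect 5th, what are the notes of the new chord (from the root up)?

Transposed root: F♯ → B (perfect 5th down). So we spell B minor-major seventh:
Root: B
Minor 3rd (3rd): D
Perfect 5th (5th): F♯
Major 7th (7th): A♯

B, D, F♯, A♯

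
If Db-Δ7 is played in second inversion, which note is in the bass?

Ab

Db-Δ7 = Db–Fb–Ab–C. Second inversion → fifth in the bass = Ab.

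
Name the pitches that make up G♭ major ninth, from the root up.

G-flat, B-flat, D-flat, F, A-flat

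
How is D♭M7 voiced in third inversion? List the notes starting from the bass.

D♭M7 = Db–F–Ab–C; third inversion → seventh (C) lowest.

C, Db, F, Ab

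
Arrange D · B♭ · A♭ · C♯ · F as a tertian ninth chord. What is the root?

B♭

Arranged so that each adjacent pair is a third by letter name: B♭ – D – F – A♭ – C♯.
The bottom of that stack, B♭, is the root (this is B♭ dominant seventh sharp nine).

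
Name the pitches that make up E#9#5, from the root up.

E# – G## – B## – D# – F##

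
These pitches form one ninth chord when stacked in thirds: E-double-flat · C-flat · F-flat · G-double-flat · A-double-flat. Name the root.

Stacking in thirds gives F-flat – A-double-flat – C-flat – E-double-flat – G-double-flat, so F-flat is the root — F-flat minor seventh flat nine.

F-flat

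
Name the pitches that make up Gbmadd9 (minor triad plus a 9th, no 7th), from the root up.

Gb Bbb Db Ab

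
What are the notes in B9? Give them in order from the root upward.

B9 is a dominant ninth built on B.
Root: B
Major 3rd (3rd): D#
Perfect 5th (5th): F#
Minor 7th (7th): A
Major 9th (9th): C#

B  D#  F#  A  C#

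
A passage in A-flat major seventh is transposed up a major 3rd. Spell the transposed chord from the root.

C, E, G, B

A-flat up a major 3rd → C. New chord: C major seventh.
C — root
E — major 3rd
G — perfect 5th
B — major 7th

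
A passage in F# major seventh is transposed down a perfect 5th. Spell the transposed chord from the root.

B, D#, F#, A#

Transposed root: F# → B (perfect 5th down). So we spell B major seventh:
Root: B
Major 3rd (3rd): D#
Perfect 5th (5th): F#
Major 7th (7th): A#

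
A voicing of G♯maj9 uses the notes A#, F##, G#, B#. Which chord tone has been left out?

D#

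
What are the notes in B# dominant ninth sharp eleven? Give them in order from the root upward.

B# dominant ninth sharp eleven is a dominant ninth sharp eleven built on B#.
Root: B#
Major 3rd (3rd): D##
Perfect 5th (5th): F##
Minor 7th (7th): A#
Major 9th (9th): C##
Augmented 11th (11th): E##

B#  D##  F##  A#  C##  E##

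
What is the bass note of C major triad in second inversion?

C major triad = C–E–G. Second inversion → fifth in the bass = G.

G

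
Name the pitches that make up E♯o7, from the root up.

E#, G#, B, D

E♯o7 is a diminished seventh built on E#.
root → E#
3rd (minor 3rd) → G#
5th (diminished 5th) → B
7th (diminished 7th) → D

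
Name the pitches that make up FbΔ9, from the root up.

Fb, Ab, Cb, Eb, Gb

FbΔ9: major ninth on Fb.
Fb — root
Ab — major 3rd
Cb — perfect 5th
Eb — major 7th
Gb — major 9th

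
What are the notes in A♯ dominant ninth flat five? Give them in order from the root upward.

A♯ dominant ninth flat five is a dominant ninth flat five built on A♯.
A♯ — root
C𝄪 — major 3rd
E — diminished 5th
G♯ — minor 7th
B♯ — major 9th

A♯ C𝄪 E G♯ B♯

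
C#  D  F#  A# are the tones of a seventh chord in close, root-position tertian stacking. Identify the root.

D

Arranged so that each adjacent pair is a third by letter name: D – F# – A# – C#.
The bottom of that stack, D, is the root (this is D augmented major seventh).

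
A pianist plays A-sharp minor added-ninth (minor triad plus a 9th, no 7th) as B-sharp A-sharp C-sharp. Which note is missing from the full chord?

The full A-sharp minor added-ninth chord is A-sharp, C-sharp, E-sharp, B-sharp.
Comparing with the voicing, the perfect 5th (5th) — E-sharp — is absent.

E-sharp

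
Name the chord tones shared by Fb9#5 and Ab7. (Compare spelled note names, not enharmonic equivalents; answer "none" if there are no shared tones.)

Fb9#5 = Fb, Ab, C, Ebb, Gb.
Ab7 = Ab, C, Eb, Gb.
Shared: Ab, C, Gb.

Ab  C  Gb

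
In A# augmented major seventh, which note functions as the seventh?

Root of A# augmented major seventh = A-sharp. The 7th is a major 7th: A-sharp up a major 7th → G-double-sharp.

G-double-sharp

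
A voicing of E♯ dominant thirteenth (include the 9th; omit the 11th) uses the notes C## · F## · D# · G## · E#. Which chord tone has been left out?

B#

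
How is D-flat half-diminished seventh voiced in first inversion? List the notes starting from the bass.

Fb, Abb, Cb, Db

D-flat half-diminished seventh = Db–Fb–Abb–Cb; first inversion → third (Fb) lowest.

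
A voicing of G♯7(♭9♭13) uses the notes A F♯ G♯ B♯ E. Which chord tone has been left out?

G♯7(♭9♭13) = G♯, B♯, D♯, F♯, A, E. The voicing lacks the 5th (perfect 5th), D♯.

D♯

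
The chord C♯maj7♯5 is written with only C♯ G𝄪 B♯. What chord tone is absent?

C♯maj7♯5 = C♯, E♯, G𝄪, B♯. The voicing lacks the 3rd (major 3rd), E♯.

E♯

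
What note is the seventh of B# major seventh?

A-double-sharp

Root of B# major seventh = B-sharp. The 7th is a major 7th: B-sharp up a major 7th → A-double-sharp.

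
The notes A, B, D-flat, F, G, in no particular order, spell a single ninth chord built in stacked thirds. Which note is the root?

Stacking in thirds gives G – B – D-flat – F – A, so G is the root — G dominant ninth flat five.

G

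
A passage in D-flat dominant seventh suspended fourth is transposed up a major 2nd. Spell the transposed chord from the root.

Transposed root: Db → Eb (major 2nd up). So we spell Eb dominant seventh suspended fourth:
Root: Eb
Perfect 4th (4th): Ab
Perfect 5th (5th): Bb
Minor 7th (7th): Db

Eb, Ab, Bb, Db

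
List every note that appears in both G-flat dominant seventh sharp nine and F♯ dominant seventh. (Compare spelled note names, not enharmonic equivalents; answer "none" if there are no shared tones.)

none

G-flat dominant seventh sharp nine = G-flat, B-flat, D-flat, F-flat, A.
F♯ dominant seventh = F-sharp, A-sharp, C-sharp, E.
Shared: none.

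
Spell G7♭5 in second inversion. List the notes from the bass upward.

G7♭5 = G–B–Db–F; second inversion → fifth (Db) lowest.

Db  F  G  B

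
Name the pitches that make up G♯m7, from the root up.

G#, B, D#, F#

G♯m7: minor seventh on G#.
Root: G#
Minor 3rd (3rd): B
Perfect 5th (5th): D#
Minor 7th (7th): F#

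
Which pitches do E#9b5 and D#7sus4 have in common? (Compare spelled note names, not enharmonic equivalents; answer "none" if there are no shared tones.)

E#9b5: E# G## B D# F##
D#7sus4: D# G# A# C#
Common to both → D#.

D#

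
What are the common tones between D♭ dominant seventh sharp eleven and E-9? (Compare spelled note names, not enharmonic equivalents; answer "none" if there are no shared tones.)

G

D♭ dominant seventh sharp eleven = Db, F, Ab, Cb, G.
E-9 = E, G, B, D, F#.
Shared: G.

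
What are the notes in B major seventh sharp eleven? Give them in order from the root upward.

Root B, quality major seventh sharp eleven:
Root: B
Major 3rd (3rd): D#
Perfect 5th (5th): F#
Major 7th (7th): A#
Augmented 11th (11th): E#

B D# F# A# E#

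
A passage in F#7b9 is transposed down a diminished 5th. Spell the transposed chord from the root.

A diminished 5th down from F# is B#, so the new chord is B# dominant seventh flat nine.
Root: B#
Major 3rd (3rd): D##
Perfect 5th (5th): F##
Minor 7th (7th): A#
Minor 9th (9th): C#

B#, D##, F##, A#, C#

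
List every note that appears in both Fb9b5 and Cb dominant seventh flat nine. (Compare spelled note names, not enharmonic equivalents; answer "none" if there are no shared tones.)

Gb

Fb9b5: Fb Ab Cbb Ebb Gb
Cb dominant seventh flat nine: Cb Eb Gb Bbb Dbb
Common to both → Gb.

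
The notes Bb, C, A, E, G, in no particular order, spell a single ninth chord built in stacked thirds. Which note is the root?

Arranged so that each adjacent pair is a third by letter name: A – C – E – G – Bb.
The bottom of that stack, A, is the root (this is A minor seventh flat nine).

A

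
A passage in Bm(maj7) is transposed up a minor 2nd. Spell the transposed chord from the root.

Transposed root: B → C (minor 2nd up). So we spell C minor-major seventh:
root → C
3rd (minor 3rd) → Eb
5th (perfect 5th) → G
7th (major 7th) → B

C, Eb, G, B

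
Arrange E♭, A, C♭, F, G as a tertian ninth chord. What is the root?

F

Arranged so that each adjacent pair is a third by letter name: F – A – C♭ – E♭ – G.
The bottom of that stack, F, is the root (this is F dominant ninth flat five).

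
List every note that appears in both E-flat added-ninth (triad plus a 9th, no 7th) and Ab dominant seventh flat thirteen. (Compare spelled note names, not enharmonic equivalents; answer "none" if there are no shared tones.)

Eb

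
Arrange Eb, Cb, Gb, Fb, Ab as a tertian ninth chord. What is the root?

Fb

Arranged so that each adjacent pair is a third by letter name: Fb – Ab – Cb – Eb – Gb.
The bottom of that stack, Fb, is the root (this is Fb major ninth).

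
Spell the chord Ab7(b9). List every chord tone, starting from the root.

Ab7(b9): dominant seventh flat nine on Ab.
Ab — root
C — major 3rd
Eb — perfect 5th
Gb — minor 7th
Bbb — minor 9th

Ab – C – Eb – Gb – Bbb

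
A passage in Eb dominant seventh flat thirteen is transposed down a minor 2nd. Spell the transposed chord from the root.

D, F-sharp, A, C, B-flat

Transposed root: E-flat → D (minor 2nd down). So we spell D dominant seventh flat thirteen:
- root: D
- major 3rd: F-sharp
- perfect 5th: A
- minor 7th: C
- minor 13th: B-flat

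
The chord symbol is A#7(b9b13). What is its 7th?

A#7(b9b13) is built on A♯; its 7th is a minor 7th above the root.
A seventh above A uses the letter G, and the minor 7th above A♯ is G♯.

G♯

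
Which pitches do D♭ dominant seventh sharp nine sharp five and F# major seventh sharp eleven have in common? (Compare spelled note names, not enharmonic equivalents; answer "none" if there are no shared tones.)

D♭ dominant seventh sharp nine sharp five = D♭, F, A, C♭, E.
F# major seventh sharp eleven = F♯, A♯, C♯, E♯, B♯.
Shared: none.

none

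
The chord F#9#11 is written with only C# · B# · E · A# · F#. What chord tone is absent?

F#9#11 = F#, A#, C#, E, G#, B#. The voicing lacks the 9th (major 9th), G#.

G#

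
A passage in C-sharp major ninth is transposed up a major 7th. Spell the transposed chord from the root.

B#, D##, F##, A##, C##

A major 7th up from C# is B#, so the new chord is B# major ninth.
root → B#
3rd (major 3rd) → D##
5th (perfect 5th) → F##
7th (major 7th) → A##
9th (major 9th) → C##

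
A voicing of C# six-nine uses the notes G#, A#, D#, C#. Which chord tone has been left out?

E#

C# six-nine = C#, E#, G#, A#, D#. The voicing lacks the 3rd (major 3rd), E#.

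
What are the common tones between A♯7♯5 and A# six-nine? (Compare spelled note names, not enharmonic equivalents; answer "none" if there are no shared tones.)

A# – C##

A♯7♯5: A# C## E## G#
A# six-nine: A# C## E# F## B#
Common to both → A#, C##.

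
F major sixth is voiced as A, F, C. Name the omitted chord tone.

The full F major sixth chord is F, A, C, D.
Comparing with the voicing, the major 6th (6th) — D — is absent.

D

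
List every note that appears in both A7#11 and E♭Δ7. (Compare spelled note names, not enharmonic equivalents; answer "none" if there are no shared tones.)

A7#11 = A, C#, E, G, D#.
E♭Δ7 = Eb, G, Bb, D.
Shared: G.

G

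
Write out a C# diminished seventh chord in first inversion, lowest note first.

In root position, C# diminished seventh is C♯–E–G–B♭.
First inversion puts the third (E) in the bass.

E G B♭ C♯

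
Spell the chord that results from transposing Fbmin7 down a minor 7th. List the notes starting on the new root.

Gb, Bbb, Db, Fb

A minor 7th down from Fb is Gb, so the new chord is Gb minor seventh.
Root: Gb
Minor 3rd (3rd): Bbb
Perfect 5th (5th): Db
Minor 7th (7th): Fb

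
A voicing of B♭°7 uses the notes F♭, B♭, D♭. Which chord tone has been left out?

A𝄫

The full B♭°7 chord is B♭, D♭, F♭, A𝄫.
Comparing with the voicing, the diminished 7th (7th) — A𝄫 — is absent.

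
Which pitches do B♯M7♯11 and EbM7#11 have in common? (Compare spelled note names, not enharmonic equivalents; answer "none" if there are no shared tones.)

none

B♯M7♯11 = B♯, D𝄪, F𝄪, A𝄪, E𝄪.
EbM7#11 = E♭, G, B♭, D, A.
Shared: none.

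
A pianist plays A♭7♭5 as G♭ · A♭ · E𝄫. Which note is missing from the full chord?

A♭7♭5 = A♭, C, E𝄫, G♭. The voicing lacks the 3rd (major 3rd), C.

C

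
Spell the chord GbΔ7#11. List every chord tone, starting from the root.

Gb Bb Db F C

GbΔ7#11: major seventh sharp eleven on Gb.
Gb — root
Bb — major 3rd
Db — perfect 5th
F — major 7th
C — augmented 11th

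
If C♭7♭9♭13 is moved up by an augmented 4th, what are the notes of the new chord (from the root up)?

F  A  C  Eb  Gb  Db

Cb up an augmented 4th → F. New chord: F dominant seventh flat nine flat thirteen.
- root: F
- major 3rd: A
- perfect 5th: C
- minor 7th: Eb
- minor 9th: Gb
- minor 13th: Db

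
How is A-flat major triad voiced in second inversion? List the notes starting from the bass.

A-flat major triad = A-flat–C–E-flat; second inversion → fifth (E-flat) lowest.

E-flat – A-flat – C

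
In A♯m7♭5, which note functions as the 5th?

E

Root of A♯m7♭5 = A♯. The 5th is a diminished 5th: A♯ up a diminished 5th → E.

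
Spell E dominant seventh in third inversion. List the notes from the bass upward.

D, E, G-sharp, B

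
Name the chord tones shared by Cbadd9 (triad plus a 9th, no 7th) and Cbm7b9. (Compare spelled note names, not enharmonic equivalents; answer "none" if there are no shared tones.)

Cb, Gb

Cbadd9: Cb Eb Gb Db
Cbm7b9: Cb Ebb Gb Bbb Dbb
Common to both → Cb, Gb.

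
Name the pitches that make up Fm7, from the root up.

F Ab C Eb

Root F, quality minor seventh:
- root: F
- minor 3rd: Ab
- perfect 5th: C
- minor 7th: Eb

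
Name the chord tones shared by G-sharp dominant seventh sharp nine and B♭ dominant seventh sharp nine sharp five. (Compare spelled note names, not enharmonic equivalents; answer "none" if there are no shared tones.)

F-sharp

G-sharp dominant seventh sharp nine = G-sharp, B-sharp, D-sharp, F-sharp, A-double-sharp.
B♭ dominant seventh sharp nine sharp five = B-flat, D, F-sharp, A-flat, C-sharp.
Shared: F-sharp.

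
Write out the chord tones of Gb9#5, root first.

G♭, B♭, D, F♭, A♭

Gb9#5: dominant ninth sharp five on G♭.
Root: G♭
Major 3rd (3rd): B♭
Augmented 5th (5th): D
Minor 7th (7th): F♭
Major 9th (9th): A♭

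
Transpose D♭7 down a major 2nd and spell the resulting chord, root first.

Transposed root: Db → Cb (major 2nd down). So we spell Cb dominant seventh:
- root: Cb
- major 3rd: Eb
- perfect 5th: Gb
- minor 7th: Bbb

Cb, Eb, Gb, Bbb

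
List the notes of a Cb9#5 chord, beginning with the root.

Cb9#5 is a dominant ninth sharp five built on Cb.
- root: Cb
- major 3rd: Eb
- augmented 5th: G
- minor 7th: Bbb
- major 9th: Db

Cb – Eb – G – Bbb – Db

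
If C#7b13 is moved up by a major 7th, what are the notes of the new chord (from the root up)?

B♯, D𝄪, F𝄪, A♯, G♯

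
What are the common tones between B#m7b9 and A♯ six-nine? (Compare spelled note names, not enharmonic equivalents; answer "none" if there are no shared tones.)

B#m7b9: B# D# F## A# C#
A♯ six-nine: A# C## E# F## B#
Common to both → B#, F##, A#.

B# F## A#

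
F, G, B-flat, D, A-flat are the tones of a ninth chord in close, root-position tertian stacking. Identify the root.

Stacking in thirds gives G – B-flat – D – F – A-flat, so G is the root — G minor seventh flat nine.

G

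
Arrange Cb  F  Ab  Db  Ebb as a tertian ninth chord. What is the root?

Db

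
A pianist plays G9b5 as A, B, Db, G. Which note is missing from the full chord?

F

G9b5 = G, B, Db, F, A. The voicing lacks the 7th (minor 7th), F.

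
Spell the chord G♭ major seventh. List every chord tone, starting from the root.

G-flat, B-flat, D-flat, F

G♭ major seventh is a major seventh built on G-flat.
- root: G-flat
- major 3rd: B-flat
- perfect 5th: D-flat
- major 7th: F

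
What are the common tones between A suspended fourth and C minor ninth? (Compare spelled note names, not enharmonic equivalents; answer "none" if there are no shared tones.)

D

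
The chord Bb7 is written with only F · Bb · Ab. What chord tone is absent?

The full Bb7 chord is Bb, D, F, Ab.
Comparing with the voicing, the major 3rd (3rd) — D — is absent.

D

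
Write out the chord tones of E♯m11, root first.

E♯m11 is a minor eleventh built on E#.
Root: E#
Minor 3rd (3rd): G#
Perfect 5th (5th): B#
Minor 7th (7th): D#
Major 9th (9th): F##
Perfect 11th (11th): A#

E#, G#, B#, D#, F##, A#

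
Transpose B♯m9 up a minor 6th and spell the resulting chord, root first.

A minor 6th up from B# is G#, so the new chord is G# minor ninth.
Root: G#
Minor 3rd (3rd): B
Perfect 5th (5th): D#
Minor 7th (7th): F#
Major 9th (9th): A#

G# – B – D# – F# – A#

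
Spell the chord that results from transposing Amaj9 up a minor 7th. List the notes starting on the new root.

G, B, D, F#, A

A minor 7th up from A is G, so the new chord is G major ninth.
root → G
3rd (major 3rd) → B
5th (perfect 5th) → D
7th (major 7th) → F#
9th (major 9th) → A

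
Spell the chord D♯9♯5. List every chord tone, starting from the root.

D#  F##  A##  C#  E#

D♯9♯5: dominant ninth sharp five on D#.
- root: D#
- major 3rd: F##
- augmented 5th: A##
- minor 7th: C#
- major 9th: E#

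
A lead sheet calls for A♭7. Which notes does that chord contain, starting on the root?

Ab, C, Eb, Gb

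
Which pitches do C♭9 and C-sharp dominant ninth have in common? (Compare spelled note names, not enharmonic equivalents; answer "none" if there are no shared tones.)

C♭9: C♭ E♭ G♭ B𝄫 D♭
C-sharp dominant ninth: C♯ E♯ G♯ B D♯
Common to both → none.

none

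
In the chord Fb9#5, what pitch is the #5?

C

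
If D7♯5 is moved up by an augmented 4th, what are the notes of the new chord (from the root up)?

D up an augmented 4th → G♯. New chord: G♯ augmented seventh.
- root: G♯
- major 3rd: B♯
- augmented 5th: D𝄪
- minor 7th: F♯

G♯ – B♯ – D𝄪 – F♯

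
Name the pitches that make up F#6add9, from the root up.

Root F#, quality six-nine:
Root: F#
Major 3rd (3rd): A#
Perfect 5th (5th): C#
Major 6th (6th): D#
Major 9th (9th): G#

F#, A#, C#, D#, G#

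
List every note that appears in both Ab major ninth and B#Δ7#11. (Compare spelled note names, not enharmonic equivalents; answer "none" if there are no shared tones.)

none

Ab major ninth = Ab, C, Eb, G, Bb.
B#Δ7#11 = B#, D##, F##, A##, E##.
Shared: none.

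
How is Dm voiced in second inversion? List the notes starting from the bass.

In root position, Dm is D–F–A.
Second inversion puts the fifth (A) in the bass.

A D F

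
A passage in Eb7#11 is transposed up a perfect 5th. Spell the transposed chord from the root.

Bb  D  F  Ab  E

A perfect 5th up from Eb is Bb, so the new chord is Bb dominant seventh sharp eleven.
root → Bb
3rd (major 3rd) → D
5th (perfect 5th) → F
7th (minor 7th) → Ab
11th (augmented 11th) → E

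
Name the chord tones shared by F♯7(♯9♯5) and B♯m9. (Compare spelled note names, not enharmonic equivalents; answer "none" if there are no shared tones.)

F♯7(♯9♯5) = F#, A#, C##, E, G##.
B♯m9 = B#, D#, F##, A#, C##.
Shared: A#, C##.

A#  C##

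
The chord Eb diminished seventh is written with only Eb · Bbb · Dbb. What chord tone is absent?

Eb diminished seventh = Eb, Gb, Bbb, Dbb. The voicing lacks the 3rd (minor 3rd), Gb.

Gb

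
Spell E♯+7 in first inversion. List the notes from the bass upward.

E♯+7 = E#–G##–B##–D#; first inversion → third (G##) lowest.

G##, B##, D#, E#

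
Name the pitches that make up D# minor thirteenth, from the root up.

Root D#, quality minor thirteenth:
Root: D#
Minor 3rd (3rd): F#
Perfect 5th (5th): A#
Minor 7th (7th): C#
Major 9th (9th): E#
Perfect 11th (11th): G#
Major 13th (13th): B#

D# – F# – A# – C# – E# – G# – B#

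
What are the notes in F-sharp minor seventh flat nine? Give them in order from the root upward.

F-sharp, A, C-sharp, E, G

F-sharp minor seventh flat nine: minor seventh flat nine on F-sharp.
root → F-sharp
3rd (minor 3rd) → A
5th (perfect 5th) → C-sharp
7th (minor 7th) → E
9th (minor 9th) → G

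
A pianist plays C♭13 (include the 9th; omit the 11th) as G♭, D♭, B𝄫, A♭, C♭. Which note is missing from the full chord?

E♭

C♭13 = C♭, E♭, G♭, B𝄫, D♭, A♭. The voicing lacks the 3rd (major 3rd), E♭.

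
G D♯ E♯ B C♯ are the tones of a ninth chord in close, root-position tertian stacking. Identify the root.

Stacking in thirds gives C♯ – E♯ – G – B – D♯, so C♯ is the root — C♯ dominant ninth flat five.

C♯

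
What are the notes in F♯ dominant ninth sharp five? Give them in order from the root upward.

F♯ dominant ninth sharp five is a dominant ninth sharp five built on F-sharp.
root → F-sharp
3rd (major 3rd) → A-sharp
5th (augmented 5th) → C-double-sharp
7th (minor 7th) → E
9th (major 9th) → G-sharp

F-sharp, A-sharp, C-double-sharp, E, G-sharp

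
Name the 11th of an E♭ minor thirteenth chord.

E♭ minor thirteenth is built on E♭; its 11th is a perfect 11th above the root.
A fourth above E uses the letter A, and the perfect 11th above E♭ is A♭.

A♭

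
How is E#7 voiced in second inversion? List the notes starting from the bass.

B#  D#  E#  G##

E#7 = E#–G##–B#–D#; second inversion → fifth (B#) lowest.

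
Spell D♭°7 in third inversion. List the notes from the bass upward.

Cbb – Db – Fb – Abb

D♭°7 = Db–Fb–Abb–Cbb; third inversion → seventh (Cbb) lowest.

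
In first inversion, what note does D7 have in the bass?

F#

D7 in root position is D–F#–A–C.
First inversion places the third in the bass, which is F#.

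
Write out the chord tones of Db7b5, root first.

Root D♭, quality dominant seventh flat five:
D♭ — root
F — major 3rd
A𝄫 — diminished 5th
C♭ — minor 7th

D♭ – F – A𝄫 – C♭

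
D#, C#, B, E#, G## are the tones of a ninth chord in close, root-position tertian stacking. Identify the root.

C#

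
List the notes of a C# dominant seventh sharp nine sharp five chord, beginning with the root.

C# dominant seventh sharp nine sharp five is a dominant seventh sharp nine sharp five built on C#.
root → C#
3rd (major 3rd) → E#
5th (augmented 5th) → G##
7th (minor 7th) → B
9th (augmented 9th) → D##

C#  E#  G##  B  D##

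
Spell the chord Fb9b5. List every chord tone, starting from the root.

Fb, Ab, Cbb, Ebb, Gb

Root Fb, quality dominant ninth flat five:
Fb — root
Ab — major 3rd
Cbb — diminished 5th
Ebb — minor 7th
Gb — major 9th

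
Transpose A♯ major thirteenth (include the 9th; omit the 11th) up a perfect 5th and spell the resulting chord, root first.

A♯ up a perfect 5th → E♯. New chord: E♯ major thirteenth.
Root: E♯
Major 3rd (3rd): G𝄪
Perfect 5th (5th): B♯
Major 7th (7th): D𝄪
Major 9th (9th): F𝄪
Major 13th (13th): C𝄪

E♯ – G𝄪 – B♯ – D𝄪 – F𝄪 – C𝄪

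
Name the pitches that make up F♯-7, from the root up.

F♯-7: minor seventh on F#.
Root: F#
Minor 3rd (3rd): A
Perfect 5th (5th): C#
Minor 7th (7th): E

F#  A  C#  E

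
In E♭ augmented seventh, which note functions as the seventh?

Root of E♭ augmented seventh = E-flat. The 7th is a minor 7th: E-flat up a minor 7th → D-flat.

D-flat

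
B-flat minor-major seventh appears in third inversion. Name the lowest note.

A

B-flat minor-major seventh = B-flat–D-flat–F–A. Third inversion → seventh in the bass = A.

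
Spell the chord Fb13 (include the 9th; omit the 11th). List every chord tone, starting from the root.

Fb, Ab, Cb, Ebb, Gb, Db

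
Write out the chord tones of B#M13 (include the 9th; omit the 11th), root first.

B#M13: major thirteenth on B#.
root → B#
3rd (major 3rd) → D##
5th (perfect 5th) → F##
7th (major 7th) → A##
9th (major 9th) → C##
13th (major 13th) → G##

B# – D## – F## – A## – C## – G##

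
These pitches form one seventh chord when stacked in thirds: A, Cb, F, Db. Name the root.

Arranged so that each adjacent pair is a third by letter name: Db – F – A – Cb.
The bottom of that stack, Db, is the root (this is Db augmented seventh).

Db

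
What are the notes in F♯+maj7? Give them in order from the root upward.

F#  A#  C##  E#

F♯+maj7: augmented major seventh on F#.
- root: F#
- major 3rd: A#
- augmented 5th: C##
- major 7th: E#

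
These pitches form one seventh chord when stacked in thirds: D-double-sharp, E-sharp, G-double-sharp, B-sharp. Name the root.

Stacking in thirds gives E-sharp – G-double-sharp – B-sharp – D-double-sharp, so E-sharp is the root — E-sharp major seventh.

E-sharp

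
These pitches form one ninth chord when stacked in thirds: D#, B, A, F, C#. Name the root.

Stacking in thirds gives B – D# – F – A – C#, so B is the root — B dominant ninth flat five.

B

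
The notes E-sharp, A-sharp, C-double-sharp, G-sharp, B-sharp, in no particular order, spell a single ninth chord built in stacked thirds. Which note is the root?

A-sharp

Stacking in thirds gives A-sharp – C-double-sharp – E-sharp – G-sharp – B-sharp, so A-sharp is the root — A-sharp dominant ninth.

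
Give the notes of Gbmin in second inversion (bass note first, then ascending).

Db, Gb, Bbb

Gbmin = Gb–Bbb–Db; second inversion → fifth (Db) lowest.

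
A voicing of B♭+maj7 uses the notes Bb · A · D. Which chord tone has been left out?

F#

The full B♭+maj7 chord is Bb, D, F#, A.
Comparing with the voicing, the augmented 5th (5th) — F# — is absent.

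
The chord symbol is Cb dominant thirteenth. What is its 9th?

Db

Cb dominant thirteenth is built on Cb; its 9th is a major 9th above the root.
A second above C uses the letter D, and the major 9th above Cb is Db.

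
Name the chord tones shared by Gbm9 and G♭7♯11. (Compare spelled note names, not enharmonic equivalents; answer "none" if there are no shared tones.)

Gb, Db, Fb

Gbm9 = Gb, Bbb, Db, Fb, Ab.
G♭7♯11 = Gb, Bb, Db, Fb, C.
Shared: Gb, Db, Fb.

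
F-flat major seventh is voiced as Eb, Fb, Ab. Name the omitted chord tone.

Cb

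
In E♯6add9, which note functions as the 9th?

F##

Root of E♯6add9 = E#. The 9th is a major 9th: E# up a major 9th → F##.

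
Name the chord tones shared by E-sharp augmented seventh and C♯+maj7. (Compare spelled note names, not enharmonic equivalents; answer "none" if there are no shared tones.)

E-sharp augmented seventh = E#, G##, B##, D#.
C♯+maj7 = C#, E#, G##, B#.
Shared: E#, G##.

E#  G##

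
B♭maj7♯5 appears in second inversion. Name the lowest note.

F#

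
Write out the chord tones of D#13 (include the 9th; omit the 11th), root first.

D#, F##, A#, C#, E#, B#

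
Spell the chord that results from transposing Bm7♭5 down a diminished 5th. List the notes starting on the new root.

E# G# B D#

Transposed root: B → E# (diminished 5th down). So we spell E# half-diminished seventh:
root → E#
3rd (minor 3rd) → G#
5th (diminished 5th) → B
7th (minor 7th) → D#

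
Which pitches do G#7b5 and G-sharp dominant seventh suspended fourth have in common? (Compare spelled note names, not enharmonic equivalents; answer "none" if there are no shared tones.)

G#, F#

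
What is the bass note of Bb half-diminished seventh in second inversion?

Bb half-diminished seventh = B-flat–D-flat–F-flat–A-flat. Second inversion → fifth in the bass = F-flat.

F-flat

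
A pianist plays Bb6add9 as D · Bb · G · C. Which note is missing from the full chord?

Bb6add9 = Bb, D, F, G, C. The voicing lacks the 5th (perfect 5th), F.

F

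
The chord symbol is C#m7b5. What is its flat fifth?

Root of C#m7b5 = C#. The 5th is a diminished 5th: C# up a diminished 5th → G.

G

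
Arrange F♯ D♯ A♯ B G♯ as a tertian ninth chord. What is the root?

G♯

Stacking in thirds gives G♯ – B – D♯ – F♯ – A♯, so G♯ is the root — G♯ minor ninth.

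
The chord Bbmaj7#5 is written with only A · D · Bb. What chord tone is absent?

The full Bbmaj7#5 chord is Bb, D, F#, A.
Comparing with the voicing, the augmented 5th (5th) — F# — is absent.

F#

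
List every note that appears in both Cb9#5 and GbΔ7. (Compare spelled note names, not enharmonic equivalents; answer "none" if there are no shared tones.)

Db

Cb9#5 = Cb, Eb, G, Bbb, Db.
GbΔ7 = Gb, Bb, Db, F.
Shared: Db.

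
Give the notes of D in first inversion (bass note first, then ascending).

F♯ A D

D = D–F♯–A; first inversion → third (F♯) lowest.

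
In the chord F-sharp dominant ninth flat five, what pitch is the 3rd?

A#

F-sharp dominant ninth flat five is built on F#; its 3rd is a major 3rd above the root.
A third above F uses the letter A, and the major 3rd above F# is A#.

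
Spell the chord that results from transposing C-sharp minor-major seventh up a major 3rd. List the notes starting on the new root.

E♯ G♯ B♯ D𝄪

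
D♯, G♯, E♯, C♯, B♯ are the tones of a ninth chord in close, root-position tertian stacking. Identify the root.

C♯

Stacking in thirds gives C♯ – E♯ – G♯ – B♯ – D♯, so C♯ is the root — C♯ major ninth.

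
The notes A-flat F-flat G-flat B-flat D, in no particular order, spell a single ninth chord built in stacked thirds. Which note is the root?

G-flat

Arranged so that each adjacent pair is a third by letter name: G-flat – B-flat – D – F-flat – A-flat.
The bottom of that stack, G-flat, is the root (this is G-flat dominant ninth sharp five).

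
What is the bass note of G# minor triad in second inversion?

G# minor triad in root position is G#–B–D#.
Second inversion places the fifth in the bass, which is D#.

D#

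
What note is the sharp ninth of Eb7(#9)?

F♯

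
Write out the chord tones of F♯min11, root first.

F♯min11 is a minor eleventh built on F#.
F# — root
A — minor 3rd
C# — perfect 5th
E — minor 7th
G# — major 9th
B — perfect 11th

F# A C# E G# B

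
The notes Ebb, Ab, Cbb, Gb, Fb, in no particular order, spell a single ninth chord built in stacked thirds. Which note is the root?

Fb

Stacking in thirds gives Fb – Ab – Cbb – Ebb – Gb, so Fb is the root — Fb dominant ninth flat five.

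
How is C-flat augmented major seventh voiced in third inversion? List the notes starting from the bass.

In root position, C-flat augmented major seventh is Cb–Eb–G–Bb.
Third inversion puts the seventh (Bb) in the bass.

Bb, Cb, Eb, G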